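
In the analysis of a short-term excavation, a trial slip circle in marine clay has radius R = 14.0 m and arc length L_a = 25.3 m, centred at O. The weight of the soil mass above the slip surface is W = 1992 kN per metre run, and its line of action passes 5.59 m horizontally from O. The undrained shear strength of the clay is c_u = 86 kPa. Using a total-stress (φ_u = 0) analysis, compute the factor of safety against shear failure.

Taking moments about the centre O, the resisting moment is provided by the undrained shear strength acting along the arc:
M_R = c_u·L_a·R = 86·25.30·14.0 = 30461.2 kN·m/m
M_D = W·d = 1992·5.59 = 11135.3 kN·m/m
FS = M_R / M_D = 30461.2 / 11135.3 = 2.736

FS = 2.74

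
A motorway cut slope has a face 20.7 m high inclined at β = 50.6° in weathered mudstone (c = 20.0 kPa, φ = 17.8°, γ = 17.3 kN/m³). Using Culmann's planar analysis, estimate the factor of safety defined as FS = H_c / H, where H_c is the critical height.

H_c = (4c/γ) · sinβ cosφ / [1 − cos(β − φ)]
    = (4·20.0/17.3) · sin50.6°·cos17.8° / [1 − cos32.8°]
    = 4.624 · 0.7357 / 0.1594 = 21.34 m
FS = H_c / H = 21.34 / 20.7 = 1.031

FS = 1.03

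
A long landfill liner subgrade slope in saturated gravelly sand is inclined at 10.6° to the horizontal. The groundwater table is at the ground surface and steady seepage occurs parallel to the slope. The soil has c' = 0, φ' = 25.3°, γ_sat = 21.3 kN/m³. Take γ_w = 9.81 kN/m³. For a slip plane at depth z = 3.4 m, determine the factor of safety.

With seepage parallel to the slope and the water table at the surface, the effective normal stress on the slip plane uses the buoyant unit weight γ' = γ_sat − γ_w while the driving shear stress uses γ_sat:
FS = [c' + γ' z cos²β tanφ'] / [γ_sat z sinβ cosβ]
(For c' = 0 this reduces to FS = (γ'/γ_sat)·tanφ'/tanβ.)
γ' = 21.3 − 9.81 = 11.49 kN/m³
Numerator = 0.0 + 11.49·3.4·cos²10.6°·tan25.3° = 0.0 + 11.49·3.4·0.9662·0.4727 = 17.842 kPa
Denominator = 21.3·3.4·sin10.6°·cos10.6° = 21.3·3.4·0.1840·0.9829 = 13.094 kPa
FS = 17.842 / 13.094 = 1.363

FS = 1.36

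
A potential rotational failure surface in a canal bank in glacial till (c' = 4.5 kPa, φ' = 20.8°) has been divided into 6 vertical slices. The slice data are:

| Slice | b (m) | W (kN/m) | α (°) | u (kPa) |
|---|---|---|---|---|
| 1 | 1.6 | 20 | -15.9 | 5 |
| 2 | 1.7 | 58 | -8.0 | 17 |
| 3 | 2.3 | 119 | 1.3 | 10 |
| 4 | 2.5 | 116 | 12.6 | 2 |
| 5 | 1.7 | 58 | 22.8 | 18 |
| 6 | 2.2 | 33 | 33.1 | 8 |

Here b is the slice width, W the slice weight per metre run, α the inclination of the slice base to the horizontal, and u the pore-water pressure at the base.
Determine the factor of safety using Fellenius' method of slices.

FS = 2.91

Ordinary method of slices: FS = Σ[c'·Δl_i + (W_i cosα_i − u_i·Δl_i)·tanφ'] / Σ W_i sinα_i, with Δl_i = b_i / cosα_i.
Slice 1: Δl = 1.6/cos(-15.9°) = 1.664 m; N'_1 = 20·cos(-15.9°) − 5·1.664 = 10.9; c'Δl = 7.49; W sinα = -5.5
Slice 2: Δl = 1.7/cos(-8.0°) = 1.717 m; N'_2 = 58·cos(-8.0°) − 17·1.717 = 28.3; c'Δl = 7.73; W sinα = -8.1
Slice 3: Δl = 2.3/cos1.3° = 2.301 m; N'_3 = 119·cos1.3° − 10·2.301 = 96.0; c'Δl = 10.35; W sinα = 2.7
Slice 4: Δl = 2.5/cos12.6° = 2.562 m; N'_4 = 116·cos12.6° − 2·2.562 = 108.1; c'Δl = 11.53; W sinα = 25.3
Slice 5: Δl = 1.7/cos22.8° = 1.844 m; N'_5 = 58·cos22.8° − 18·1.844 = 20.3; c'Δl = 8.30; W sinα = 22.5
Slice 6: Δl = 2.2/cos33.1° = 2.626 m; N'_6 = 33·cos33.1° − 8·2.626 = 6.6; c'Δl = 11.82; W sinα = 18.0
Σc'Δl = 57.2 kN/m; ΣN' = 270.1 kN/m; ΣW sinα = 55.0 kN/m
Resisting = 57.2 + 270.1·tan20.8° = 57.2 + 102.6 = 159.8 kN/m
FS = 159.8 / 55.0 = 2.908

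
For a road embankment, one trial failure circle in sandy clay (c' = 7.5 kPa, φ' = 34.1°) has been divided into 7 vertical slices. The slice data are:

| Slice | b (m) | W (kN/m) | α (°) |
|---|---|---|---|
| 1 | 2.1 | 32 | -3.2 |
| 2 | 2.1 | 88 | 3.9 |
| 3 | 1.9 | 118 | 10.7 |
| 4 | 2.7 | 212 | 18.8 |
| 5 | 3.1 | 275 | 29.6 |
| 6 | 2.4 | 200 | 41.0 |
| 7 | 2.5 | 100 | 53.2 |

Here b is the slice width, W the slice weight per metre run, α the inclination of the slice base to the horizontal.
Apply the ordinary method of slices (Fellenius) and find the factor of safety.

FS = 1.70

Ordinary method of slices: FS = Σ[c'·Δl_i + (W_i cosα_i)·tanφ'] / Σ W_i sinα_i, with Δl_i = b_i / cosα_i.
Slice 1: Δl = 2.1/cos(-3.2°) = 2.103 m; N'_1 = 32·cos(-3.2°) = 32.0; c'Δl = 15.77; W sinα = -1.8
Slice 2: Δl = 2.1/cos3.9° = 2.105 m; N'_2 = 88·cos3.9° = 87.8; c'Δl = 15.79; W sinα = 6.0
Slice 3: Δl = 1.9/cos10.7° = 1.934 m; N'_3 = 118·cos10.7° = 115.9; c'Δl = 14.50; W sinα = 21.9
Slice 4: Δl = 2.7/cos18.8° = 2.852 m; N'_4 = 212·cos18.8° = 200.7; c'Δl = 21.39; W sinα = 68.3
Slice 5: Δl = 3.1/cos29.6° = 3.565 m; N'_5 = 275·cos29.6° = 239.1; c'Δl = 26.74; W sinα = 135.8
Slice 6: Δl = 2.4/cos41.0° = 3.180 m; N'_6 = 200·cos41.0° = 150.9; c'Δl = 23.85; W sinα = 131.2
Slice 7: Δl = 2.5/cos53.2° = 4.173 m; N'_7 = 100·cos53.2° = 59.9; c'Δl = 31.30; W sinα = 80.1
Σc'Δl = 149.3 kN/m; ΣN' = 886.3 kN/m; ΣW sinα = 441.5 kN/m
Resisting = 149.3 + 886.3·tan34.1° = 149.3 + 600.1 = 749.4 kN/m
FS = 749.4 / 441.5 = 1.697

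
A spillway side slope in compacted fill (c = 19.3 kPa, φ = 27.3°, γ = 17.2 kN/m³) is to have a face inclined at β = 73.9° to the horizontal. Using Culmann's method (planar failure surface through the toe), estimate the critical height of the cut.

H_c = 12.25 m

Culmann's analysis gives the critical failure plane at α_cr = (β + φ)/2 = (73.9 + 27.3)/2 = 50.6°, and the critical height
H_c = (4c/γ) · sinβ cosφ / [1 − cos(β − φ)]
    = (4·19.3/17.2) · sin73.9°·cos27.3° / [1 − cos(46.6°)]
    = 4.488 · 0.9608·0.8886 / [1 − 0.6871]
    = 4.488 · 0.8538 / 0.3129
    = 12.25 m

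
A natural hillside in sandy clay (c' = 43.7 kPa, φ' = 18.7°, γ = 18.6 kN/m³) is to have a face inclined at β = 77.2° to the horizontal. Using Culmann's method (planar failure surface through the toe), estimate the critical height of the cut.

Culmann's analysis gives the critical failure plane at α_cr = (β + φ')/2 = (77.2 + 18.7)/2 = 48.0°, and the critical height
H_c = (4c'/γ) · sinβ cosφ' / [1 − cos(β − φ')]
    = (4·43.7/18.6) · sin77.2°·cos18.7° / [1 − cos(58.5°)]
    = 9.398 · 0.9751·0.9472 / [1 − 0.5225]
    = 9.398 · 0.9237 / 0.4775
    = 18.18 m

H_c = 18.18 m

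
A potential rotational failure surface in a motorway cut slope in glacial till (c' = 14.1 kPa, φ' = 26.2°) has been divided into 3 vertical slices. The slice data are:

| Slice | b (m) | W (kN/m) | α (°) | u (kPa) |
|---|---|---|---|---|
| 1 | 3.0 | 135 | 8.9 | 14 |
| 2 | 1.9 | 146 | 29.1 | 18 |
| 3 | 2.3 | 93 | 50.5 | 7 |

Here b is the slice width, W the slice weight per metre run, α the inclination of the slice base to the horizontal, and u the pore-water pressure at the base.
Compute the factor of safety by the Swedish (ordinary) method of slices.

Ordinary method of slices: FS = Σ[c'·Δl_i + (W_i cosα_i − u_i·Δl_i)·tanφ'] / Σ W_i sinα_i, with Δl_i = b_i / cosα_i.
Slice 1: Δl = 3.0/cos8.9° = 3.037 m; N'_1 = 135·cos8.9° − 14·3.037 = 90.9; c'Δl = 42.82; W sinα = 20.9
Slice 2: Δl = 1.9/cos29.1° = 2.174 m; N'_2 = 146·cos29.1° − 18·2.174 = 88.4; c'Δl = 30.66; W sinα = 71.0
Slice 3: Δl = 2.3/cos50.5° = 3.616 m; N'_3 = 93·cos50.5° − 7·3.616 = 33.8; c'Δl = 50.98; W sinα = 71.8
Σc'Δl = 124.5 kN/m; ΣN' = 213.1 kN/m; ΣW sinα = 163.7 kN/m
Resisting = 124.5 + 213.1·tan26.2° = 124.5 + 104.9 = 229.3 kN/m
FS = 229.3 / 163.7 = 1.401

FS = 1.40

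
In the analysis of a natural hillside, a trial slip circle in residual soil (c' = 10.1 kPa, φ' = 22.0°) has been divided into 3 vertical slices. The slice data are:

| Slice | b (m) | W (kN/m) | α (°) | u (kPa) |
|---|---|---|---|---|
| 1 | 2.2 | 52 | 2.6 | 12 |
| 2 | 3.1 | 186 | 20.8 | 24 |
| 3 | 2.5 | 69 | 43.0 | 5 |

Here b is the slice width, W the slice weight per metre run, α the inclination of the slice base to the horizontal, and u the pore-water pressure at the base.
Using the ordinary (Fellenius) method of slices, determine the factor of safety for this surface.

FS = 1.32

Ordinary method of slices: FS = Σ[c'·Δl_i + (W_i cosα_i − u_i·Δl_i)·tanφ'] / Σ W_i sinα_i, with Δl_i = b_i / cosα_i.
Slice 1: Δl = 2.2/cos2.6° = 2.202 m; N'_1 = 52·cos2.6° − 12·2.202 = 25.5; c'Δl = 22.24; W sinα = 2.4
Slice 2: Δl = 3.1/cos20.8° = 3.316 m; N'_2 = 186·cos20.8° − 24·3.316 = 94.3; c'Δl = 33.49; W sinα = 66.0
Slice 3: Δl = 2.5/cos43.0° = 3.418 m; N'_3 = 69·cos43.0° − 5·3.418 = 33.4; c'Δl = 34.53; W sinα = 47.1
Σc'Δl = 90.3 kN/m; ΣN' = 153.2 kN/m; ΣW sinα = 115.5 kN/m
Resisting = 90.3 + 153.2·tan22.0° = 90.3 + 61.9 = 152.2 kN/m
FS = 152.2 / 115.5 = 1.318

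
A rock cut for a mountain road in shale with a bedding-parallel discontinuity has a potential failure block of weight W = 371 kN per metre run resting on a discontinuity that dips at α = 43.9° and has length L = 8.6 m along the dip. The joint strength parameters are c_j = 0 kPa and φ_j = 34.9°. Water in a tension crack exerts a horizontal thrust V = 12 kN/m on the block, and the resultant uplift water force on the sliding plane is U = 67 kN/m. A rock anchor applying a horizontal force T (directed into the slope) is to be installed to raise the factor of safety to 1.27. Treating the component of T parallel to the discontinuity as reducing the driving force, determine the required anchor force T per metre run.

Resolving forces along and normal to the sliding plane, with the horizontal anchor force T adding T·sinα to the effective normal force and T·cosα acting up the plane against the driving force:
FS = [c_jL + (W cosα − U − V sinα + T sinα) tanφ_j] / [W sinα + V cosα − T cosα]
Without the anchor: N' = 192.0 kN/m, driving T_d = 265.9 kN/m, resisting R = 0·8.6 + 192.0·tan34.9° = 133.9 kN/m, FS = 0.50.
Setting FS = 1.27 and solving for T:
1.27·(265.9 − T cos43.9°) = 133.9 + T sin43.9°·tan34.9°
T·(sin43.9°·tan34.9° + 1.27·cos43.9°) = 1.27·265.9 − 133.9
T·(0.6934·0.6976 + 1.27·0.7206) = 337.7 − 133.9 = 203.7
T·1.3988 = 203.7
T = 145.7 kN/m

T = 146 kN/m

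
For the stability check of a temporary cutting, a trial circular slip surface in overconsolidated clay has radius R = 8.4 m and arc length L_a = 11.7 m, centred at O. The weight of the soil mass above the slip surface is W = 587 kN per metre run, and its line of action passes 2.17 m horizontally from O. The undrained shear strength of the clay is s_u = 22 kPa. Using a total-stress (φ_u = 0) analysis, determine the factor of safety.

Taking moments about the centre O, the resisting moment is provided by the undrained shear strength acting along the arc:
M_R = s_u·L_a·R = 22·11.70·8.4 = 2162.2 kN·m/m
M_D = W·d = 587·2.17 = 1273.8 kN·m/m
FS = M_R / M_D = 2162.2 / 1273.8 = 1.697

FS = 1.70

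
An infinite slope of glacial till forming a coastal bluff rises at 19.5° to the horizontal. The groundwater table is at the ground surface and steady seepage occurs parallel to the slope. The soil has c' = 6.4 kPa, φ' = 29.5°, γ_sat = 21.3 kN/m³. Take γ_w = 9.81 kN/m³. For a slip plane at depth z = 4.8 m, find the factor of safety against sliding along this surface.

FS = 1.06

With seepage parallel to the slope and the water table at the surface, the effective normal stress on the slip plane uses the buoyant unit weight γ' = γ_sat − γ_w while the driving shear stress uses γ_sat:
FS = [c' + γ' z cos²β tanφ'] / [γ_sat z sinβ cosβ]
γ' = 21.3 − 9.81 = 11.49 kN/m³
Numerator = 6.4 + 11.49·4.8·cos²19.5°·tan29.5° = 6.4 + 11.49·4.8·0.8886·0.5658 = 34.127 kPa
Denominator = 21.3·4.8·sin19.5°·cos19.5° = 21.3·4.8·0.3338·0.9426 = 32.171 kPa
FS = 34.127 / 32.171 = 1.061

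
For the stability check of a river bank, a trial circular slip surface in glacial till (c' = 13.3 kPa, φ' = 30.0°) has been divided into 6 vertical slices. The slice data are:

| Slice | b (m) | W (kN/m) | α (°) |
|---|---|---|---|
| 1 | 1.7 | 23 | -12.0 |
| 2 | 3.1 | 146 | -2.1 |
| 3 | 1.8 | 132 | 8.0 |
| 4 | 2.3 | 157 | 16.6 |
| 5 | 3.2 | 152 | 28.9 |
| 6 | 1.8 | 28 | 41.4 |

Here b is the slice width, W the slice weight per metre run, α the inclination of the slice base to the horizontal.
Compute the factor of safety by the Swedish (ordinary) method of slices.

FS = 3.79

Ordinary method of slices: FS = Σ[c'·Δl_i + (W_i cosα_i)·tanφ'] / Σ W_i sinα_i, with Δl_i = b_i / cosα_i.
Slice 1: Δl = 1.7/cos(-12.0°) = 1.738 m; N'_1 = 23·cos(-12.0°) = 22.5; c'Δl = 23.12; W sinα = -4.8
Slice 2: Δl = 3.1/cos(-2.1°) = 3.102 m; N'_2 = 146·cos(-2.1°) = 145.9; c'Δl = 41.26; W sinα = -5.3
Slice 3: Δl = 1.8/cos8.0° = 1.818 m; N'_3 = 132·cos8.0° = 130.7; c'Δl = 24.18; W sinα = 18.4
Slice 4: Δl = 2.3/cos16.6° = 2.400 m; N'_4 = 157·cos16.6° = 150.5; c'Δl = 31.92; W sinα = 44.9
Slice 5: Δl = 3.2/cos28.9° = 3.655 m; N'_5 = 152·cos28.9° = 133.1; c'Δl = 48.61; W sinα = 73.5
Slice 6: Δl = 1.8/cos41.4° = 2.400 m; N'_6 = 28·cos41.4° = 21.0; c'Δl = 31.92; W sinα = 18.5
Σc'Δl = 201.0 kN/m; ΣN' = 603.6 kN/m; ΣW sinα = 145.1 kN/m
Resisting = 201.0 + 603.6·tan30.0° = 201.0 + 348.5 = 549.5 kN/m
FS = 549.5 / 145.1 = 3.788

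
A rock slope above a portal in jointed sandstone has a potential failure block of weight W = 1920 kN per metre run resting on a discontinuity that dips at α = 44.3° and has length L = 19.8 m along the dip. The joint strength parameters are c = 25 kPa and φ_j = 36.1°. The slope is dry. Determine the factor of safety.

FS = 1.12

Resolving the block weight along and normal to the plane and applying the Mohr–Coulomb strength on the joint:
N' = W cosα = 1920·cos44.3° = 1374.1 kN/m
Driving force T = W sinα = 1920·sin44.3° = 1341.0 kN/m
Resisting force R = c·L + N'·tanφ_j = 25·19.8 + 1374.1·tan36.1° = 495.0 + 1002.0 = 1497.0 kN/m
FS = R / T = 1497.0 / 1341.0 = 1.116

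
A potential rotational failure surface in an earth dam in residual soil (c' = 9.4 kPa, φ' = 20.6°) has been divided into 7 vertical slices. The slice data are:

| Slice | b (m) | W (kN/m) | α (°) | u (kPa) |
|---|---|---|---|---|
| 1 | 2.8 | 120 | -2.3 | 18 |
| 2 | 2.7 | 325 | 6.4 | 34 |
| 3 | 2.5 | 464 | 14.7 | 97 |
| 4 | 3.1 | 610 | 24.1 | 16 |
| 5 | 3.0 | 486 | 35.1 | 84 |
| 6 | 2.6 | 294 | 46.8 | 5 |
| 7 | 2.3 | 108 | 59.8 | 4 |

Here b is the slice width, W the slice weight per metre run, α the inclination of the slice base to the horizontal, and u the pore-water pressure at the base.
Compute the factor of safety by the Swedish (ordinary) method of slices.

FS = 0.72

Ordinary method of slices: FS = Σ[c'·Δl_i + (W_i cosα_i − u_i·Δl_i)·tanφ'] / Σ W_i sinα_i, with Δl_i = b_i / cosα_i.
Slice 1: Δl = 2.8/cos(-2.3°) = 2.802 m; N'_1 = 120·cos(-2.3°) − 18·2.802 = 69.5; c'Δl = 26.34; W sinα = -4.8
Slice 2: Δl = 2.7/cos6.4° = 2.717 m; N'_2 = 325·cos6.4° − 34·2.717 = 230.6; c'Δl = 25.54; W sinα = 36.2
Slice 3: Δl = 2.5/cos14.7° = 2.585 m; N'_3 = 464·cos14.7° − 97·2.585 = 198.1; c'Δl = 24.30; W sinα = 117.7
Slice 4: Δl = 3.1/cos24.1° = 3.396 m; N'_4 = 610·cos24.1° − 16·3.396 = 502.5; c'Δl = 31.92; W sinα = 249.1
Slice 5: Δl = 3.0/cos35.1° = 3.667 m; N'_5 = 486·cos35.1° − 84·3.667 = 89.6; c'Δl = 34.47; W sinα = 279.5
Slice 6: Δl = 2.6/cos46.8° = 3.798 m; N'_6 = 294·cos46.8° − 5·3.798 = 182.3; c'Δl = 35.70; W sinα = 214.3
Slice 7: Δl = 2.3/cos59.8° = 4.572 m; N'_7 = 108·cos59.8° − 4·4.572 = 36.0; c'Δl = 42.98; W sinα = 93.3
Σc'Δl = 221.2 kN/m; ΣN' = 1308.6 kN/m; ΣW sinα = 985.3 kN/m
Resisting = 221.2 + 1308.6·tan20.6° = 221.2 + 491.9 = 713.1 kN/m
FS = 713.1 / 985.3 = 0.724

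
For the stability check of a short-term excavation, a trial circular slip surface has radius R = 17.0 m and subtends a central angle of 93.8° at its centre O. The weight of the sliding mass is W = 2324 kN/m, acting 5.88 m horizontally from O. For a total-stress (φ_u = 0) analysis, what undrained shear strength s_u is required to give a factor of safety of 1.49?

s_u = 43.0 kPa

FS = s_u·L_a·R / (W·d), so s_u = FS·W·d / (L_a·R).
Arc length L_a = R·θ = 17.0·(93.8°·π/180) = 17.0·1.6371 = 27.83 m
s_u = 1.49·2324·5.88 / (27.83·17.0) = 20361.0 / 473.13 = 43.03 kPa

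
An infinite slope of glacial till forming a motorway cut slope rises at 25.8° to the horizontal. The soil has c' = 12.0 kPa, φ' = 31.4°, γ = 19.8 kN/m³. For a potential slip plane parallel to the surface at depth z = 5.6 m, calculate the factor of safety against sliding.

FS = 1.54

For an infinite slope with a slip plane parallel to the surface (no pore pressure): FS = [c' + γz cos²β tanφ'] / [γz sinβ cosβ].
γz = 19.8·5.6 = 110.88 kN/m²
Numerator = 12.0 + 110.88·cos²25.8°·tan31.4° = 12.0 + 110.88·0.8106·0.6104 = 66.861 kPa
Denominator = 110.88·sin25.8°·cos25.8° = 110.88·0.4352·0.9003 = 43.448 kPa
FS = 66.861 / 43.448 = 1.539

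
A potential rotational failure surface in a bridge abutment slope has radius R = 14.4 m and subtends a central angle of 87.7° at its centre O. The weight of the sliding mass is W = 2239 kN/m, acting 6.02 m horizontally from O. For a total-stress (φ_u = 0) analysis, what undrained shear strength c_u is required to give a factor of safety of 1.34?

FS = c_u·L_a·R / (W·d), so c_u = FS·W·d / (L_a·R).
Arc length L_a = R·θ = 14.4·(87.7°·π/180) = 14.4·1.5307 = 22.04 m
c_u = 1.34·2239·6.02 / (22.04·14.4) = 18061.6 / 317.40 = 56.91 kPa

c_u = 56.9 kPa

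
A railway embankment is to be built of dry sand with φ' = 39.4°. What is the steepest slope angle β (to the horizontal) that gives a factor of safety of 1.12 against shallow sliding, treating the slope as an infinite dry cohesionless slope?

For an infinite dry cohesionless slope FS = tanφ'/tanβ, so tanβ = tanφ' / FS.
tanβ = tan39.4° / 1.12 = 0.8214 / 1.12 = 0.7334
β = arctan(0.7334) = 36.26°

β = 36.3°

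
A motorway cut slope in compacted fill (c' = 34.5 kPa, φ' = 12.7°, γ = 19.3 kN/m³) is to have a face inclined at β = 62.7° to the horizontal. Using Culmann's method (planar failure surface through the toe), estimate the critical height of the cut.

Culmann's analysis gives the critical failure plane at α_cr = (β + φ')/2 = (62.7 + 12.7)/2 = 37.7°, and the critical height
H_c = (4c'/γ) · sinβ cosφ' / [1 − cos(β − φ')]
    = (4·34.5/19.3) · sin62.7°·cos12.7° / [1 − cos(50.0°)]
    = 7.150 · 0.8886·0.9755 / [1 − 0.6428]
    = 7.150 · 0.8669 / 0.3572
    = 17.35 m

H_c = 17.35 m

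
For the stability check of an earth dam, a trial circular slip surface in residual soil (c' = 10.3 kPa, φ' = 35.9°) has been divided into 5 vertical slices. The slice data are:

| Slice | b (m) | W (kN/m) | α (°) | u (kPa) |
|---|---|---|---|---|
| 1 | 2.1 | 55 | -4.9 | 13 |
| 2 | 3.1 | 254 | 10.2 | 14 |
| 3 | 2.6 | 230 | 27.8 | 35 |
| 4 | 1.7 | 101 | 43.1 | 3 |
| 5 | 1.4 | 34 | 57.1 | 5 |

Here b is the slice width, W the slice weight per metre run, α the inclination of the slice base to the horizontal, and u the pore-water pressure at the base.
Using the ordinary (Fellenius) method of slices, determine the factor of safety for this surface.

FS = 1.75

Ordinary method of slices: FS = Σ[c'·Δl_i + (W_i cosα_i − u_i·Δl_i)·tanφ'] / Σ W_i sinα_i, with Δl_i = b_i / cosα_i.
Slice 1: Δl = 2.1/cos(-4.9°) = 2.108 m; N'_1 = 55·cos(-4.9°) − 13·2.108 = 27.4; c'Δl = 21.71; W sinα = -4.7
Slice 2: Δl = 3.1/cos10.2° = 3.150 m; N'_2 = 254·cos10.2° − 14·3.150 = 205.9; c'Δl = 32.44; W sinα = 45.0
Slice 3: Δl = 2.6/cos27.8° = 2.939 m; N'_3 = 230·cos27.8° − 35·2.939 = 100.6; c'Δl = 30.27; W sinα = 107.3
Slice 4: Δl = 1.7/cos43.1° = 2.328 m; N'_4 = 101·cos43.1° − 3·2.328 = 66.8; c'Δl = 23.98; W sinα = 69.0
Slice 5: Δl = 1.4/cos57.1° = 2.577 m; N'_5 = 34·cos57.1° − 5·2.577 = 5.6; c'Δl = 26.55; W sinα = 28.5
Σc'Δl = 135.0 kN/m; ΣN' = 406.2 kN/m; ΣW sinα = 245.1 kN/m
Resisting = 135.0 + 406.2·tan35.9° = 135.0 + 294.0 = 429.0 kN/m
FS = 429.0 / 245.1 = 1.750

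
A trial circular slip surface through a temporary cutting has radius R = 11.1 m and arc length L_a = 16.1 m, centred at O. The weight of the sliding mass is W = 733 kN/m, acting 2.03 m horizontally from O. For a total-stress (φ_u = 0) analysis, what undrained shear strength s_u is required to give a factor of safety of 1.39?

FS = s_u·L_a·R / (W·d), so s_u = FS·W·d / (L_a·R).
s_u = 1.39·733·2.03 / (16.10·11.1) = 2068.3 / 178.71 = 11.57 kPa

s_u = 11.6 kPa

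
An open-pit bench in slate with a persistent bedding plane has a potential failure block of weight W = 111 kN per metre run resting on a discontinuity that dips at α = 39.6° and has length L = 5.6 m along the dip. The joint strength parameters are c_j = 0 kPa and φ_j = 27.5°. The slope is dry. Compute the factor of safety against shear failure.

FS = 0.63

Resolving the block weight along and normal to the plane and applying the Mohr–Coulomb strength on the joint:
N' = W cosα = 111·cos39.6° = 85.5 kN/m
Driving force T = W sinα = 111·sin39.6° = 70.8 kN/m
Resisting force R = c_j·L + N'·tanφ_j = 0·5.6 + 85.5·tan27.5° = 0.0 + 44.5 = 44.5 kN/m
FS = R / T = 44.5 / 70.8 = 0.629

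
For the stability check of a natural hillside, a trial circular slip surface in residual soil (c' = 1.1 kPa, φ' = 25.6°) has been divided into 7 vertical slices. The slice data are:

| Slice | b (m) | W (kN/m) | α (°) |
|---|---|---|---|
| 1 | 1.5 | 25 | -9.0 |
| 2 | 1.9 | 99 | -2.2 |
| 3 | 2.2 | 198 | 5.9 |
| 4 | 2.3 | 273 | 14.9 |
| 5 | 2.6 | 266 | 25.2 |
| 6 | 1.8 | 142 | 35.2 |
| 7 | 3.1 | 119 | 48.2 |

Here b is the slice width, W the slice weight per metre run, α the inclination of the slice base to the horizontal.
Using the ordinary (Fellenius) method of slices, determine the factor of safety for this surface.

FS = 1.39

Ordinary method of slices: FS = Σ[c'·Δl_i + (W_i cosα_i)·tanφ'] / Σ W_i sinα_i, with Δl_i = b_i / cosα_i.
Slice 1: Δl = 1.5/cos(-9.0°) = 1.519 m; N'_1 = 25·cos(-9.0°) = 24.7; c'Δl = 1.67; W sinα = -3.9
Slice 2: Δl = 1.9/cos(-2.2°) = 1.901 m; N'_2 = 99·cos(-2.2°) = 98.9; c'Δl = 2.09; W sinα = -3.8
Slice 3: Δl = 2.2/cos5.9° = 2.212 m; N'_3 = 198·cos5.9° = 197.0; c'Δl = 2.43; W sinα = 20.4
Slice 4: Δl = 2.3/cos14.9° = 2.380 m; N'_4 = 273·cos14.9° = 263.8; c'Δl = 2.62; W sinα = 70.2
Slice 5: Δl = 2.6/cos25.2° = 2.873 m; N'_5 = 266·cos25.2° = 240.7; c'Δl = 3.16; W sinα = 113.3
Slice 6: Δl = 1.8/cos35.2° = 2.203 m; N'_6 = 142·cos35.2° = 116.0; c'Δl = 2.42; W sinα = 81.9
Slice 7: Δl = 3.1/cos48.2° = 4.651 m; N'_7 = 119·cos48.2° = 79.3; c'Δl = 5.12; W sinα = 88.7
Σc'Δl = 19.5 kN/m; ΣN' = 1020.4 kN/m; ΣW sinα = 366.7 kN/m
Resisting = 19.5 + 1020.4·tan25.6° = 19.5 + 488.9 = 508.4 kN/m
FS = 508.4 / 366.7 = 1.387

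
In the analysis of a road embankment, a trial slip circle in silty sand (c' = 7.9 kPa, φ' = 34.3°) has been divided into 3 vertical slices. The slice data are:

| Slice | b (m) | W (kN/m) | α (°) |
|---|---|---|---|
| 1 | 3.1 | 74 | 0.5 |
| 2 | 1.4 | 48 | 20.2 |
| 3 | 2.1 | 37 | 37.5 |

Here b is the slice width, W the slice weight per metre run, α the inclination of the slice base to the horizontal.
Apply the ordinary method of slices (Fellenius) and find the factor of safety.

Ordinary method of slices: FS = Σ[c'·Δl_i + (W_i cosα_i)·tanφ'] / Σ W_i sinα_i, with Δl_i = b_i / cosα_i.
Slice 1: Δl = 3.1/cos0.5° = 3.100 m; N'_1 = 74·cos0.5° = 74.0; c'Δl = 24.49; W sinα = 0.6
Slice 2: Δl = 1.4/cos20.2° = 1.492 m; N'_2 = 48·cos20.2° = 45.0; c'Δl = 11.78; W sinα = 16.6
Slice 3: Δl = 2.1/cos37.5° = 2.647 m; N'_3 = 37·cos37.5° = 29.4; c'Δl = 20.91; W sinα = 22.5
Σc'Δl = 57.2 kN/m; ΣN' = 148.4 kN/m; ΣW sinα = 39.7 kN/m
Resisting = 57.2 + 148.4·tan34.3° = 57.2 + 101.2 = 158.4 kN/m
FS = 158.4 / 39.7 = 3.986

FS = 3.99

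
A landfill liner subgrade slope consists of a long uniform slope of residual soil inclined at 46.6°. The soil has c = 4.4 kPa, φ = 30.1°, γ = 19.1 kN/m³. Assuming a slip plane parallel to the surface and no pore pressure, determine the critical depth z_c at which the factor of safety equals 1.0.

Setting FS = 1.00 in FS = [c + γz cos²β tanφ] / [γz sinβ cosβ] and solving for z:
z = c / [γ cosβ (FS·sinβ − cosβ·tanφ)]
  = 4.4 / [19.1·cos46.6°·(1.00·sin46.6° − cos46.6°·tan30.1°)]
  = 4.4 / [19.1·0.6871·(1.00·0.7266 − 0.6871·0.5797)]
  = 4.4 / 4.3082 = 1.021 m

z_c = 1.02 m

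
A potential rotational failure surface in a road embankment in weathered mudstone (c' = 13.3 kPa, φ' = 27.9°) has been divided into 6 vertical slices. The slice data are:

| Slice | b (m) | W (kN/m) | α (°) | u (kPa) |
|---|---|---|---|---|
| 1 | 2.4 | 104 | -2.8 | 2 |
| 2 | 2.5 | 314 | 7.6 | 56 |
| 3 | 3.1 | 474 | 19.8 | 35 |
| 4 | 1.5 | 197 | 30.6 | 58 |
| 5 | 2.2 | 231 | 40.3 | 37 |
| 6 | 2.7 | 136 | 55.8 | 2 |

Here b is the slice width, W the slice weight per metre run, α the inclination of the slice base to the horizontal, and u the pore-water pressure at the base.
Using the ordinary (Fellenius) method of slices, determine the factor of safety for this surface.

FS = 1.18

Ordinary method of slices: FS = Σ[c'·Δl_i + (W_i cosα_i − u_i·Δl_i)·tanφ'] / Σ W_i sinα_i, with Δl_i = b_i / cosα_i.
Slice 1: Δl = 2.4/cos(-2.8°) = 2.403 m; N'_1 = 104·cos(-2.8°) − 2·2.403 = 99.1; c'Δl = 31.96; W sinα = -5.1
Slice 2: Δl = 2.5/cos7.6° = 2.522 m; N'_2 = 314·cos7.6° − 56·2.522 = 170.0; c'Δl = 33.54; W sinα = 41.5
Slice 3: Δl = 3.1/cos19.8° = 3.295 m; N'_3 = 474·cos19.8° − 35·3.295 = 330.7; c'Δl = 43.82; W sinα = 160.6
Slice 4: Δl = 1.5/cos30.6° = 1.743 m; N'_4 = 197·cos30.6° − 58·1.743 = 68.5; c'Δl = 23.18; W sinα = 100.3
Slice 5: Δl = 2.2/cos40.3° = 2.885 m; N'_5 = 231·cos40.3° − 37·2.885 = 69.4; c'Δl = 38.37; W sinα = 149.4
Slice 6: Δl = 2.7/cos55.8° = 4.804 m; N'_6 = 136·cos55.8° − 2·4.804 = 66.8; c'Δl = 63.89; W sinα = 112.5
Σc'Δl = 234.8 kN/m; ΣN' = 804.5 kN/m; ΣW sinα = 559.2 kN/m
Resisting = 234.8 + 804.5·tan27.9° = 234.8 + 426.0 = 660.7 kN/m
FS = 660.7 / 559.2 = 1.182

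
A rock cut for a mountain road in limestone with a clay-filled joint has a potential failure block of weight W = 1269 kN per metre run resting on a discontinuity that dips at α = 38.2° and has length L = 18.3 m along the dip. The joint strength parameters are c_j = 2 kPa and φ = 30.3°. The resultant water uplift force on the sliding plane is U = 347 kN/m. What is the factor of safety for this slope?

FS = 0.53

Resolving the block weight along and normal to the plane and applying the Mohr–Coulomb strength on the joint:
N' = W cosα − U = 1269·cos38.2° − 347 = 650.3 kN/m
Driving force T = W sinα = 1269·sin38.2° = 784.8 kN/m
Resisting force R = c_j·L + N'·tanφ = 2·18.3 + 650.3·tan30.3° = 36.6 + 380.0 = 416.6 kN/m
FS = R / T = 416.6 / 784.8 = 0.531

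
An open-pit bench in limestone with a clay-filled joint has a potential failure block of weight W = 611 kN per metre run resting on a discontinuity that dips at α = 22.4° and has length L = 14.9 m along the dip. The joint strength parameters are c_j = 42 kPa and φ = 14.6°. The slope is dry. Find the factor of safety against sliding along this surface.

FS = 3.32

Resolving the block weight along and normal to the plane and applying the Mohr–Coulomb strength on the joint:
N' = W cosα = 611·cos22.4° = 564.9 kN/m
Driving force T = W sinα = 611·sin22.4° = 232.8 kN/m
Resisting force R = c_j·L + N'·tanφ = 42·14.9 + 564.9·tan14.6° = 625.8 + 147.1 = 772.9 kN/m
FS = R / T = 772.9 / 232.8 = 3.320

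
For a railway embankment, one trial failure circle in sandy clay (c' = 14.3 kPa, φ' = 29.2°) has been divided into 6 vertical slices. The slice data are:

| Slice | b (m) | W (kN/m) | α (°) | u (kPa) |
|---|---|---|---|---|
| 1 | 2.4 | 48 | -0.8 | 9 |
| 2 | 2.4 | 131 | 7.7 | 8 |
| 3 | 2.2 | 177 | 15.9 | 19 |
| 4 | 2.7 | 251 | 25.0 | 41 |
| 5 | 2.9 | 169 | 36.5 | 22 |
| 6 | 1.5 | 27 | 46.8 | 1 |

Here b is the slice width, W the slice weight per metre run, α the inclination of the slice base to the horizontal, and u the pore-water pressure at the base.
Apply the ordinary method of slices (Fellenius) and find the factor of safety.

Ordinary method of slices: FS = Σ[c'·Δl_i + (W_i cosα_i − u_i·Δl_i)·tanφ'] / Σ W_i sinα_i, with Δl_i = b_i / cosα_i.
Slice 1: Δl = 2.4/cos(-0.8°) = 2.400 m; N'_1 = 48·cos(-0.8°) − 9·2.400 = 26.4; c'Δl = 34.32; W sinα = -0.7
Slice 2: Δl = 2.4/cos7.7° = 2.422 m; N'_2 = 131·cos7.7° − 8·2.422 = 110.4; c'Δl = 34.63; W sinα = 17.6
Slice 3: Δl = 2.2/cos15.9° = 2.288 m; N'_3 = 177·cos15.9° − 19·2.288 = 126.8; c'Δl = 32.71; W sinα = 48.5
Slice 4: Δl = 2.7/cos25.0° = 2.979 m; N'_4 = 251·cos25.0° − 41·2.979 = 105.3; c'Δl = 42.60; W sinα = 106.1
Slice 5: Δl = 2.9/cos36.5° = 3.608 m; N'_5 = 169·cos36.5° − 22·3.608 = 56.5; c'Δl = 51.59; W sinα = 100.5
Slice 6: Δl = 1.5/cos46.8° = 2.191 m; N'_6 = 27·cos46.8° − 1·2.191 = 16.3; c'Δl = 31.33; W sinα = 19.7
Σc'Δl = 227.2 kN/m; ΣN' = 441.7 kN/m; ΣW sinα = 291.7 kN/m
Resisting = 227.2 + 441.7·tan29.2° = 227.2 + 246.9 = 474.1 kN/m
FS = 474.1 / 291.7 = 1.625

FS = 1.63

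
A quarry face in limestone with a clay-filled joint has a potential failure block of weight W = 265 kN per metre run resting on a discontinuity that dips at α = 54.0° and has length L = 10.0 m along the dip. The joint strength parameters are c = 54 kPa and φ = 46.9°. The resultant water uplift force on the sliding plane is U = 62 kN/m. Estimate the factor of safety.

Resolving the block weight along and normal to the plane and applying the Mohr–Coulomb strength on the joint:
N' = W cosα − U = 265·cos54.0° − 62 = 93.8 kN/m
Driving force T = W sinα = 265·sin54.0° = 214.4 kN/m
Resisting force R = c·L + N'·tanφ = 54·10.0 + 93.8·tan46.9° = 540.0 + 100.2 = 640.2 kN/m
FS = R / T = 640.2 / 214.4 = 2.986

FS = 2.99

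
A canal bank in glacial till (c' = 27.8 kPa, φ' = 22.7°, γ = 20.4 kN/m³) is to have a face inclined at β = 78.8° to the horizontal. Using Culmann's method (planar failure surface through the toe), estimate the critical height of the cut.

H_c = 11.15 m

Culmann's analysis gives the critical failure plane at α_cr = (β + φ')/2 = (78.8 + 22.7)/2 = 50.8°, and the critical height
H_c = (4c'/γ) · sinβ cosφ' / [1 − cos(β − φ')]
    = (4·27.8/20.4) · sin78.8°·cos22.7° / [1 − cos(56.1°)]
    = 5.451 · 0.9810·0.9225 / [1 − 0.5577]
    = 5.451 · 0.9050 / 0.4423
    = 11.15 m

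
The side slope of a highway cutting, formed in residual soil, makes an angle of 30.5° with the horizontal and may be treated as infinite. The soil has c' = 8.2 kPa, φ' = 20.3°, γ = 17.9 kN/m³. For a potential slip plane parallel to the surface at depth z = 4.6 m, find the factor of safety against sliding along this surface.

For an infinite slope with a slip plane parallel to the surface (no pore pressure): FS = [c' + γz cos²β tanφ'] / [γz sinβ cosβ].
γz = 17.9·4.6 = 82.34 kN/m²
Numerator = 8.2 + 82.34·cos²30.5°·tan20.3° = 8.2 + 82.34·0.7424·0.3699 = 30.813 kPa
Denominator = 82.34·sin30.5°·cos30.5° = 82.34·0.5075·0.8616 = 36.008 kPa
FS = 30.813 / 36.008 = 0.856

FS = 0.86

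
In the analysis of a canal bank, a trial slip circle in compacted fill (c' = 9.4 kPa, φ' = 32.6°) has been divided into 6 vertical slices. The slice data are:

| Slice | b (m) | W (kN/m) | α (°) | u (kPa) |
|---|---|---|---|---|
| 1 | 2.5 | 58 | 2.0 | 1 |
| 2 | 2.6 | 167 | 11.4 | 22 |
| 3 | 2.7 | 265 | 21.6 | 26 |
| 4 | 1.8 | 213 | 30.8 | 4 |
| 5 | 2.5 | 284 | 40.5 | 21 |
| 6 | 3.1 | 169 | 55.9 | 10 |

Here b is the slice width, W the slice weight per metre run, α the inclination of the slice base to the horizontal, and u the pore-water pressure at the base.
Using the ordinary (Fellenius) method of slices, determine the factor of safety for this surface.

FS = 1.10

Ordinary method of slices: FS = Σ[c'·Δl_i + (W_i cosα_i − u_i·Δl_i)·tanφ'] / Σ W_i sinα_i, with Δl_i = b_i / cosα_i.
Slice 1: Δl = 2.5/cos2.0° = 2.502 m; N'_1 = 58·cos2.0° − 1·2.502 = 55.5; c'Δl = 23.51; W sinα = 2.0
Slice 2: Δl = 2.6/cos11.4° = 2.652 m; N'_2 = 167·cos11.4° − 22·2.652 = 105.4; c'Δl = 24.93; W sinα = 33.0
Slice 3: Δl = 2.7/cos21.6° = 2.904 m; N'_3 = 265·cos21.6° − 26·2.904 = 170.9; c'Δl = 27.30; W sinα = 97.6
Slice 4: Δl = 1.8/cos30.8° = 2.096 m; N'_4 = 213·cos30.8° − 4·2.096 = 174.6; c'Δl = 19.70; W sinα = 109.1
Slice 5: Δl = 2.5/cos40.5° = 3.288 m; N'_5 = 284·cos40.5° − 21·3.288 = 146.9; c'Δl = 30.90; W sinα = 184.4
Slice 6: Δl = 3.1/cos55.9° = 5.529 m; N'_6 = 169·cos55.9° − 10·5.529 = 39.5; c'Δl = 51.98; W sinα = 139.9
Σc'Δl = 178.3 kN/m; ΣN' = 692.6 kN/m; ΣW sinα = 566.0 kN/m
Resisting = 178.3 + 692.6·tan32.6° = 178.3 + 443.0 = 621.3 kN/m
FS = 621.3 / 566.0 = 1.098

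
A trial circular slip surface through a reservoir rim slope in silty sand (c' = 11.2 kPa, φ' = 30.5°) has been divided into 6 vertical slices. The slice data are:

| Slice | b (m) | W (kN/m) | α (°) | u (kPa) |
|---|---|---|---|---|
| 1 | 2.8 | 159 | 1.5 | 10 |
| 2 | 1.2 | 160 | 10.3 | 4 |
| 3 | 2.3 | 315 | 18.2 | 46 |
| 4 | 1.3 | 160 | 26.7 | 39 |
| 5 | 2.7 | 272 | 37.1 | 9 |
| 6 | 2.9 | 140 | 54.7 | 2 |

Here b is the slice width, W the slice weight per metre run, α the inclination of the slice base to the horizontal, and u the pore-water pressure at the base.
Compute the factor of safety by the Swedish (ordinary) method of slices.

FS = 1.38

Ordinary method of slices: FS = Σ[c'·Δl_i + (W_i cosα_i − u_i·Δl_i)·tanφ'] / Σ W_i sinα_i, with Δl_i = b_i / cosα_i.
Slice 1: Δl = 2.8/cos1.5° = 2.801 m; N'_1 = 159·cos1.5° − 10·2.801 = 130.9; c'Δl = 31.37; W sinα = 4.2
Slice 2: Δl = 1.2/cos10.3° = 1.220 m; N'_2 = 160·cos10.3° − 4·1.220 = 152.5; c'Δl = 13.66; W sinα = 28.6
Slice 3: Δl = 2.3/cos18.2° = 2.421 m; N'_3 = 315·cos18.2° − 46·2.421 = 187.9; c'Δl = 27.12; W sinα = 98.4
Slice 4: Δl = 1.3/cos26.7° = 1.455 m; N'_4 = 160·cos26.7° − 39·1.455 = 86.2; c'Δl = 16.30; W sinα = 71.9
Slice 5: Δl = 2.7/cos37.1° = 3.385 m; N'_5 = 272·cos37.1° − 9·3.385 = 186.5; c'Δl = 37.91; W sinα = 164.1
Slice 6: Δl = 2.9/cos54.7° = 5.019 m; N'_6 = 140·cos54.7° − 2·5.019 = 70.9; c'Δl = 56.21; W sinα = 114.3
Σc'Δl = 182.6 kN/m; ΣN' = 814.9 kN/m; ΣW sinα = 481.4 kN/m
Resisting = 182.6 + 814.9·tan30.5° = 182.6 + 480.0 = 662.6 kN/m
FS = 662.6 / 481.4 = 1.376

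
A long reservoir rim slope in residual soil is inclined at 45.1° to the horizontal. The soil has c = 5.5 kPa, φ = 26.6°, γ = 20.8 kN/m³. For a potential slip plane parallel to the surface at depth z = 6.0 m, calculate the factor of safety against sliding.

For an infinite slope with a slip plane parallel to the surface (no pore pressure): FS = [c + γz cos²β tanφ] / [γz sinβ cosβ].
γz = 20.8·6.0 = 124.80 kN/m²
Numerator = 5.5 + 124.80·cos²45.1°·tan26.6° = 5.5 + 124.80·0.4983·0.5008 = 36.639 kPa
Denominator = 124.80·sin45.1°·cos45.1° = 124.80·0.7083·0.7059 = 62.400 kPa
FS = 36.639 / 62.400 = 0.587

FS = 0.59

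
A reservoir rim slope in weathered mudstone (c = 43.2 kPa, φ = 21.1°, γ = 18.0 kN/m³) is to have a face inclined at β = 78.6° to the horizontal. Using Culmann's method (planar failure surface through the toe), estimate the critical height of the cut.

Culmann's analysis gives the critical failure plane at α_cr = (β + φ)/2 = (78.6 + 21.1)/2 = 49.8°, and the critical height
H_c = (4c/γ) · sinβ cosφ / [1 − cos(β − φ)]
    = (4·43.2/18.0) · sin78.6°·cos21.1° / [1 − cos(57.5°)]
    = 9.600 · 0.9803·0.9330 / [1 − 0.5373]
    = 9.600 · 0.9145 / 0.4627
    = 18.97 m

H_c = 18.97 m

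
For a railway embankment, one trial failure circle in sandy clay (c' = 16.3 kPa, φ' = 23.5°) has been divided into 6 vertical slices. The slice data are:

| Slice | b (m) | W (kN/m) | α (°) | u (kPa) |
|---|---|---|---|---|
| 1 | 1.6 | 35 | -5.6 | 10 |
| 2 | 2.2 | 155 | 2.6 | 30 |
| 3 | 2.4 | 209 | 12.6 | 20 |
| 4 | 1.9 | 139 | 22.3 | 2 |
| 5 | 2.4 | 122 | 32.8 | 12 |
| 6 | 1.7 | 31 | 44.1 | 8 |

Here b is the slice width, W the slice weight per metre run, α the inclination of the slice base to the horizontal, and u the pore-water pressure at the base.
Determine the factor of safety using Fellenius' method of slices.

FS = 2.22

Ordinary method of slices: FS = Σ[c'·Δl_i + (W_i cosα_i − u_i·Δl_i)·tanφ'] / Σ W_i sinα_i, with Δl_i = b_i / cosα_i.
Slice 1: Δl = 1.6/cos(-5.6°) = 1.608 m; N'_1 = 35·cos(-5.6°) − 10·1.608 = 18.8; c'Δl = 26.21; W sinα = -3.4
Slice 2: Δl = 2.2/cos2.6° = 2.202 m; N'_2 = 155·cos2.6° − 30·2.202 = 88.8; c'Δl = 35.90; W sinα = 7.0
Slice 3: Δl = 2.4/cos12.6° = 2.459 m; N'_3 = 209·cos12.6° − 20·2.459 = 154.8; c'Δl = 40.09; W sinα = 45.6
Slice 4: Δl = 1.9/cos22.3° = 2.054 m; N'_4 = 139·cos22.3° − 2·2.054 = 124.5; c'Δl = 33.47; W sinα = 52.7
Slice 5: Δl = 2.4/cos32.8° = 2.855 m; N'_5 = 122·cos32.8° − 12·2.855 = 68.3; c'Δl = 46.54; W sinα = 66.1
Slice 6: Δl = 1.7/cos44.1° = 2.367 m; N'_6 = 31·cos44.1° − 8·2.367 = 3.3; c'Δl = 38.59; W sinα = 21.6
Σc'Δl = 220.8 kN/m; ΣN' = 458.4 kN/m; ΣW sinα = 189.6 kN/m
Resisting = 220.8 + 458.4·tan23.5° = 220.8 + 199.3 = 420.1 kN/m
FS = 420.1 / 189.6 = 2.216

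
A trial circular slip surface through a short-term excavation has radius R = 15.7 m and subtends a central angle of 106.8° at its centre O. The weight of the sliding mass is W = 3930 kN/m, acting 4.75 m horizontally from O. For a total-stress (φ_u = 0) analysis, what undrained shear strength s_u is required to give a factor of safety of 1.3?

s_u = 52.8 kPa

FS = s_u·L_a·R / (W·d), so s_u = FS·W·d / (L_a·R).
Arc length L_a = R·θ = 15.7·(106.8°·π/180) = 15.7·1.8640 = 29.26 m
s_u = 1.3·3930·4.75 / (29.26·15.7) = 24267.8 / 459.46 = 52.82 kPa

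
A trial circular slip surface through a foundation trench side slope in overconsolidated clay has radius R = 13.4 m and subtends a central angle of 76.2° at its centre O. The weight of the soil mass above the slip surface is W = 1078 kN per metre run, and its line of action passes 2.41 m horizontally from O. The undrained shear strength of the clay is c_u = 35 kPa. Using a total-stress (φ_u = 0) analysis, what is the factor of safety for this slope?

FS = 3.22

Taking moments about the centre O, the resisting moment is provided by the undrained shear strength acting along the arc:
Arc length L_a = R·θ = 13.4·(76.2°·π/180) = 13.4·1.3299 = 17.82 m
M_R = c_u·L_a·R = 35·17.82·13.4 = 8358.1 kN·m/m
M_D = W·d = 1078·2.41 = 2598.0 kN·m/m
FS = M_R / M_D = 8358.1 / 2598.0 = 3.217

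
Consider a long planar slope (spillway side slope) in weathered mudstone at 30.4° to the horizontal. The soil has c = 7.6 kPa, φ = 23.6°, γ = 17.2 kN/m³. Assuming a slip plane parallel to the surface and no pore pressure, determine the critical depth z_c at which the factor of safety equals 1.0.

Setting FS = 1.00 in FS = [c + γz cos²β tanφ] / [γz sinβ cosβ] and solving for z:
z = c / [γ cosβ (FS·sinβ − cosβ·tanφ)]
  = 7.6 / [17.2·cos30.4°·(1.00·sin30.4° − cos30.4°·tan23.6°)]
  = 7.6 / [17.2·0.8625·(1.00·0.5060 − 0.8625·0.4369)]
  = 7.6 / 1.9169 = 3.965 m

z_c = 3.96 m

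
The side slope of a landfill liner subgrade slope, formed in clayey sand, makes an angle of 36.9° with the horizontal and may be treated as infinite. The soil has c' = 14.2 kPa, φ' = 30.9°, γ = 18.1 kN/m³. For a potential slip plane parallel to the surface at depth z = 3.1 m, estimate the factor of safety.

FS = 1.32

For an infinite slope with a slip plane parallel to the surface (no pore pressure): FS = [c' + γz cos²β tanφ'] / [γz sinβ cosβ].
γz = 18.1·3.1 = 56.11 kN/m²
Numerator = 14.2 + 56.11·cos²36.9°·tan30.9° = 14.2 + 56.11·0.6395·0.5985 = 35.675 kPa
Denominator = 56.11·sin36.9°·cos36.9° = 56.11·0.6004·0.7997 = 26.941 kPa
FS = 35.675 / 26.941 = 1.324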